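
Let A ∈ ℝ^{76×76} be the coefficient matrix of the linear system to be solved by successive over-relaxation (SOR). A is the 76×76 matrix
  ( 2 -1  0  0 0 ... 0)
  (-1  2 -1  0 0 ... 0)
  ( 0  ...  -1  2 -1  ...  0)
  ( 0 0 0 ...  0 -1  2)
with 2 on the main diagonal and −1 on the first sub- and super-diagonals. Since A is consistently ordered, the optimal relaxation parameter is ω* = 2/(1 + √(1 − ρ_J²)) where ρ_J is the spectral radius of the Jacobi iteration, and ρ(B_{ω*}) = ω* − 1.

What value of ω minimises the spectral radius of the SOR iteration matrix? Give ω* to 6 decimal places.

ω* = 1.921620

½·tridiag(1,0,1) at n=76: λ_k = cos(kπ/77); max |λ| at k=1 ⇒ ρ_J = cos(π/77) ≈ 0.999168.
root = sin(π/77) = 0.0407886  (since 1−cos² = sin²).
So ω* = 2/1.0407886 = 1.921620 (Young).
At ω = 1.921620 every |λ(B_ω)| = ω−1, so ρ_SOR = 0.921620.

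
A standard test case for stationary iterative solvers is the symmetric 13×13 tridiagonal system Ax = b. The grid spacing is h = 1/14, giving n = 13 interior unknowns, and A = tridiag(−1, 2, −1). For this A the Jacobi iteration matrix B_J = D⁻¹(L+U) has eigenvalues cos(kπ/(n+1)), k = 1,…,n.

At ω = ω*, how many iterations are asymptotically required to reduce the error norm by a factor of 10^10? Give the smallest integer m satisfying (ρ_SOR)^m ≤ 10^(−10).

m = 51

[ρ_J] n=13: ρ(B_J) = cos(π/(n+1)) = cos(π/14) = 0.9749279.
√(1−ρ_J²) simplifies to sin(π/14) = 0.2225209.
Young: ω* = 2/(1+√(1−ρ_J²)) = 2/(1+0.2225209) = 2/1.2225209 = 1.6359639.
ρ_SOR = ω* − 1 = 1.6359639 − 1 = 0.6359639.
For 10 digits: m = 10·ln10 / (−ln 0.6359639) = 23.0259/0.452613 = 50.873; round up → m = 51.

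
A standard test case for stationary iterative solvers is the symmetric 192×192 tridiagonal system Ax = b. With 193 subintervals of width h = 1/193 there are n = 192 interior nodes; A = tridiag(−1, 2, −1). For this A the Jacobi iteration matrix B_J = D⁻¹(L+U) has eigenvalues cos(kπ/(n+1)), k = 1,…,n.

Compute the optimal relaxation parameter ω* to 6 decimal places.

B_J for the 192×192 system has eigenvalues cos(kπ/193); ρ_J = cos(π/193) = 0.999868.
root = sin(π/193) = 0.0162770  (since 1−cos² = sin²).
[ω*] 2 ÷ (1 + 0.0162770) = 2 ÷ 1.0162770 = 1.967967.
and ρ(B_{ω*}) = 1.967967 − 1 = 0.967967.

ω* = 1.967967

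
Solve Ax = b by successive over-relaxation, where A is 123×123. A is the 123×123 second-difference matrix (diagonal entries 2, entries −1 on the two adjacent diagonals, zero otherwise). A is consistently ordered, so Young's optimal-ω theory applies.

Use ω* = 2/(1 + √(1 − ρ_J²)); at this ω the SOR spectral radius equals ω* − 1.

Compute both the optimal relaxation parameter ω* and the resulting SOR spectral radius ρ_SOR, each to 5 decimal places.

ω* = 1.95059, ρ_SOR = 0.95059

½·tridiag(1,0,1) at n=123: λ_k = cos(kπ/124); max |λ| at k=1 ⇒ ρ_J = cos(π/124) ≈ 0.99968.
root = sin(π/124) = 0.025333  (since 1−cos² = sin²).
Then 2/(1+√(1−ρ_J²)) = 2/(1+0.025333); ω* = 2/1.025333 = 1.95059.
[ρ_SOR] ω* − 1 = 0.95059.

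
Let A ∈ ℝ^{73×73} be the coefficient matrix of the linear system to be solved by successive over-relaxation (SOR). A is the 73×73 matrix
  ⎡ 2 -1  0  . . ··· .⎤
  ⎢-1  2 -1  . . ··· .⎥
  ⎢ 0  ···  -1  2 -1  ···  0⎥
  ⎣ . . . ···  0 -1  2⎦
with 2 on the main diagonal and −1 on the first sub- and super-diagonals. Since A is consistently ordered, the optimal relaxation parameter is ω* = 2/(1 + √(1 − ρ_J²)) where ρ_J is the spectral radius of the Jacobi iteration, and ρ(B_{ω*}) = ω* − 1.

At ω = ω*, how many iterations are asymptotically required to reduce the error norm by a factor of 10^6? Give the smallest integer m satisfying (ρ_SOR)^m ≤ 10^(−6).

m = 163

With n=73, ρ(Jacobi) = cos(π/74) = 0.9990990.
root = sin(π/74) = 0.0424412  (since 1−cos² = sin²).
Young: ω* = 2/(1+√(1−ρ_J²)) = 2/(1+0.0424412) = 2/1.0424412 = 1.9185734.
ρ_SOR = ω* − 1 ≈ 0.9185734.
Need (0.9185734)^m ≤ 10^(−6): m ≥ 6·ln10/|ln 0.9185734| = 13.8155/0.0849335 = 162.663 ⇒ m = 163.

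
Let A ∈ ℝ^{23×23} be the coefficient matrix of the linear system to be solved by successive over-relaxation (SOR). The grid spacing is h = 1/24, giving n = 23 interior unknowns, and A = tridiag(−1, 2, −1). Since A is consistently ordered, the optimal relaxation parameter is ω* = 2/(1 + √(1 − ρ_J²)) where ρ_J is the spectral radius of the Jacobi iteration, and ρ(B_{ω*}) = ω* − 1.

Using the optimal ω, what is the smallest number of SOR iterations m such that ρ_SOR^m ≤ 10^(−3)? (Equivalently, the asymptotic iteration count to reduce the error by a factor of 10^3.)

ρ_J = max_k |cos(kπ/24)| = cos(π/24) = 0.9914449
root = sin(π/24) = 0.1305262  (since 1−cos² = sin²).
So ω* = 2/1.1305262 = 1.7690877 (Young).
Hence ρ(B_{ω*}) = 1.7690877 − 1 = 0.7690877.
For 3 digits: m = 3·ln10 / (−ln 0.7690877) = 6.90776/0.26255 = 26.310; round up → m = 27.

m = 27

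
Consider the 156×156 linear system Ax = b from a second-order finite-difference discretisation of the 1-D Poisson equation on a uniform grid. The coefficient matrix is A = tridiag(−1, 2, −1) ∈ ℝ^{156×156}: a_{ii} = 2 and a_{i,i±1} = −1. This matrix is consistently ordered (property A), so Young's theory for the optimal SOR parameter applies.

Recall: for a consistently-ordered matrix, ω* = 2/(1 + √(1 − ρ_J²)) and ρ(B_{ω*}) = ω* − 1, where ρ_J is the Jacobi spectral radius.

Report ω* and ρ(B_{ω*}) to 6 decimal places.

ω* = 1.960767, ρ_SOR = 0.960767

[ρ_J] n=156: ρ(B_J) = cos(π/(n+1)) = cos(π/157) = 0.999800.
1 − cos²(π/157) = sin²(π/157) ⇒ √(1−ρ_J²) = sin(π/157) = 0.0200088.
[ω*] 2 ÷ (1 + 0.0200088) = 2 ÷ 1.0200088 = 1.960767.
At ω = 1.960767 every |λ(B_ω)| = ω−1, so ρ_SOR = 0.960767.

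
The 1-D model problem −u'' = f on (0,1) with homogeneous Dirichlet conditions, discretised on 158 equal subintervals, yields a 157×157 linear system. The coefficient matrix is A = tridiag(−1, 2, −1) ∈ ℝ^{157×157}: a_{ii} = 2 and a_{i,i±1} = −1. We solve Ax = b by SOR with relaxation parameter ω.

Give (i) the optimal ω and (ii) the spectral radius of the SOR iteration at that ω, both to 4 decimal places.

ω* = 1.9610, ρ_SOR = 0.9610

n=157: λ(B_J) = 1 − λ(A)/2 = cos(kπ/158); k=1 gives ρ_J = 0.9998.
√(1−ρ_J²) = |sin(π/158)| = 0.01988
ω* = 2/(1 + 0.01988) = 2/1.01988 = 1.9610.
[ρ_SOR] ω* − 1 = 0.9610.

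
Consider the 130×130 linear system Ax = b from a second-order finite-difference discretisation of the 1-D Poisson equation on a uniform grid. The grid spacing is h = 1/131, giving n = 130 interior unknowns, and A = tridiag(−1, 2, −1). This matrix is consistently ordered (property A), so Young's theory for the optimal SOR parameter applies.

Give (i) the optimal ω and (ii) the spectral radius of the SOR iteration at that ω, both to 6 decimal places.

n=130: λ(B_J) = 1 − λ(A)/2 = cos(kπ/131); k=1 gives ρ_J = 0.999712.
root = sin(π/131) = 0.0239793  (since 1−cos² = sin²).
ω* = 2 / (1 + 0.0239793) = 2 / 1.0239793 ≈ 1.953164.
At ω = 1.953164 every |λ(B_ω)| = ω−1, so ρ_SOR = 0.953164.

ω* = 1.953164, ρ_SOR = 0.953164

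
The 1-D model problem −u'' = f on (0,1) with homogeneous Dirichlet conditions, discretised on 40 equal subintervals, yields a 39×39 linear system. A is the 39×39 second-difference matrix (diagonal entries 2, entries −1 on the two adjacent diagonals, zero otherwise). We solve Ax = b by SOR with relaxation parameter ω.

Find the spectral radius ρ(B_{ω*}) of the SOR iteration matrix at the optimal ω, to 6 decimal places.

ρ_SOR = 0.854498

[ρ_J] n=39: ρ(B_J) = cos(π/(n+1)) = cos(π/40) = 0.996917.
√(1−ρ_J²) simplifies to sin(π/40) = 0.0784591.
Young: ω* = 2/(1+√(1−ρ_J²)) = 2/(1+0.0784591) = 2/1.0784591 = 1.854498.
ρ(B_{ω*}) = ω*−1 = 0.854498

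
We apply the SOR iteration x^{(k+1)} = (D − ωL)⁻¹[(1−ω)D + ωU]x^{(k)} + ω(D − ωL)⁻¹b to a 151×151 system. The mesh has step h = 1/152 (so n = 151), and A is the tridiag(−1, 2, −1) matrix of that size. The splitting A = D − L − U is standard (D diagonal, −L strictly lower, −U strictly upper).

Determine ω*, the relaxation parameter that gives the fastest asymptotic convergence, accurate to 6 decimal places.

ω* = 1.959503

With n=151, ρ(Jacobi) = cos(π/152) = 0.999786.
√(1−ρ_J²) simplifies to sin(π/152) = 0.0206669.
ω* = 2/(1 + 0.0206669) = 2/1.0206669 = 1.959503.
Hence ρ(B_{ω*}) = 1.959503 − 1 = 0.959503.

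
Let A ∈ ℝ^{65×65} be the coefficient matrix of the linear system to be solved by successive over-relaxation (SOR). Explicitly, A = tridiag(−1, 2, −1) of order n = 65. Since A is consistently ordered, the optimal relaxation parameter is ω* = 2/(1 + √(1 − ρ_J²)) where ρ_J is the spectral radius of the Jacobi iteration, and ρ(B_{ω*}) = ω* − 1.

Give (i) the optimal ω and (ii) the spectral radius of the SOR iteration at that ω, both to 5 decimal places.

ω* = 1.90916, ρ_SOR = 0.90916

½·tridiag(1,0,1) at n=65: λ_k = cos(kπ/66); max |λ| at k=1 ⇒ ρ_J = cos(π/66) ≈ 0.99887.
root = sin(π/66) = 0.047582  (since 1−cos² = sin²).
[ω*] 2 ÷ (1 + 0.047582) = 2 ÷ 1.047582 = 1.90916.
and ρ(B_{ω*}) = 1.90916 − 1 = 0.90916.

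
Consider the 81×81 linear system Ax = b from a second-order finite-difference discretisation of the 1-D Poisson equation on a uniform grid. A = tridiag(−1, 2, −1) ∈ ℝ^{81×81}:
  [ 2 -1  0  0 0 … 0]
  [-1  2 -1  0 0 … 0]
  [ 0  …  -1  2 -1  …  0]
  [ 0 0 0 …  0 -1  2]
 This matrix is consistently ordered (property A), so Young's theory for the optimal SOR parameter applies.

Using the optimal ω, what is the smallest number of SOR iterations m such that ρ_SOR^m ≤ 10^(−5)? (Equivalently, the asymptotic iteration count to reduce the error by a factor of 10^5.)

½·tridiag(1,0,1) at n=81: λ_k = cos(kπ/82); max |λ| at k=1 ⇒ ρ_J = cos(π/82) ≈ 0.9992662.
root = sin(π/82) = 0.0383027  (since 1−cos² = sin²).
Young: ω* = 2/(1+√(1−ρ_J²)) = 2/(1+0.0383027) = 2/1.0383027 = 1.9262206.
ρ_SOR = ω* − 1 = 1.9262206 − 1 = 0.9262206.
5·ln10 = 11.5129; −ln(0.9262206) = 0.0766428; m = ⌈11.5129/0.0766428⌉ = ⌈150.215⌉ = 151.

m = 151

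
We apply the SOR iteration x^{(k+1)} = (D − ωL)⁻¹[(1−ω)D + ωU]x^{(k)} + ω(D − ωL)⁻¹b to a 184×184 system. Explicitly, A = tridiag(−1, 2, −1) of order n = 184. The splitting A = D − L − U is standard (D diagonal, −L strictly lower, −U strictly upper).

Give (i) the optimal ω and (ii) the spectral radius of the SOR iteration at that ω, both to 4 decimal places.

ρ_J = max_k |cos(kπ/185)| = cos(π/185) = 0.9999
root = sin(π/185) = 0.01698  (since 1−cos² = sin²).
Young: ω* = 2/(1+√(1−ρ_J²)) = 2/(1+0.01698) = 2/1.01698 = 1.9666.
Hence ρ(B_{ω*}) = 1.9666 − 1 = 0.9666.

ω* = 1.9666, ρ_SOR = 0.9666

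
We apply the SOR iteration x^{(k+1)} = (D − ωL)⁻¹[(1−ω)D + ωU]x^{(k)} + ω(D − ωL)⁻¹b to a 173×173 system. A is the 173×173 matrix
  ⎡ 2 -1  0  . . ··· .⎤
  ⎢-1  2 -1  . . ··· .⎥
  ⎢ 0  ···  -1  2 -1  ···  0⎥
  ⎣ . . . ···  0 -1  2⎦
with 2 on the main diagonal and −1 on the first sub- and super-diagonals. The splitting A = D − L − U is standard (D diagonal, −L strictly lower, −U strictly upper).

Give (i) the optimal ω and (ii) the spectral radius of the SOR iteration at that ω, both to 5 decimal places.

½·tridiag(1,0,1) at n=173: λ_k = cos(kπ/174); max |λ| at k=1 ⇒ ρ_J = cos(π/174) ≈ 0.99984.
√(1−ρ_J²) = |sin(π/174)| = 0.018054
ω* = 2/(1 + 0.018054) = 2/1.018054 = 1.96453.
ρ_SOR = ω* − 1 = 1.96453 − 1 = 0.96453.

ω* = 1.96453, ρ_SOR = 0.96453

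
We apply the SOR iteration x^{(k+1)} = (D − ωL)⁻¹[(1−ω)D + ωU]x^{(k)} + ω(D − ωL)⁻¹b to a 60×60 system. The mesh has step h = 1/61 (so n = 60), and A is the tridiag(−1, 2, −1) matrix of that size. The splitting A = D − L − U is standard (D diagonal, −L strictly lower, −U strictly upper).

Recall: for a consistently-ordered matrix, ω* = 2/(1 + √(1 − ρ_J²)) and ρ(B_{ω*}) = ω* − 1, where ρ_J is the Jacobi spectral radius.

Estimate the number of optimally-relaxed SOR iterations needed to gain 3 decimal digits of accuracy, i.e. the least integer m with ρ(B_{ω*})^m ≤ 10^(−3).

½·tridiag(1,0,1) at n=60: λ_k = cos(kπ/61); max |λ| at k=1 ⇒ ρ_J = cos(π/61) ≈ 0.9986741.
√(1−ρ_J²) = |sin(π/61)| = 0.0514788
ω* = 2/(1+0.0514788) = 1.9020830
and ρ(B_{ω*}) = 1.9020830 − 1 = 0.9020830.
Need (0.9020830)^m ≤ 10^(−3): m ≥ 3·ln10/|ln 0.9020830| = 6.90776/0.103049 = 67.034 ⇒ m = 68.

m = 68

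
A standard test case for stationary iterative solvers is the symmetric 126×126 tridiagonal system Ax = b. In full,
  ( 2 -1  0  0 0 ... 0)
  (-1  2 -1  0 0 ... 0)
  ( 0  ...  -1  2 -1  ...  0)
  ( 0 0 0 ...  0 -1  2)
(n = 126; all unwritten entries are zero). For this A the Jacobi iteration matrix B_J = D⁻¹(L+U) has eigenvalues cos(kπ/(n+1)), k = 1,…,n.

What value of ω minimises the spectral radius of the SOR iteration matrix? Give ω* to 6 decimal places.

ω* = 1.951725

spectrum of D⁻¹(L+U) = {cos(kπ/127) : 1≤k≤126}; ρ_J = cos(π/127) = 0.999694.
1 − cos²(π/127) = sin²(π/127) ⇒ √(1−ρ_J²) = sin(π/127) = 0.0247344.
So ω* = 2/1.0247344 = 1.951725 (Young).
ρ_SOR = ω* − 1 = 1.951725 − 1 = 0.951725.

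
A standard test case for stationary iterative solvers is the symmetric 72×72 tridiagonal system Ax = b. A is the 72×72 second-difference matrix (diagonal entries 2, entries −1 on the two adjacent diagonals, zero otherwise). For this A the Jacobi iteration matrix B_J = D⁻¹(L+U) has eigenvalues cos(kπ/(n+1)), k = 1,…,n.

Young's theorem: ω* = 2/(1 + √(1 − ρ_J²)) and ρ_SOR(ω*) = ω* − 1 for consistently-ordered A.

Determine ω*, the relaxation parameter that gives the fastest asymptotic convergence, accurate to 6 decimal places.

ω* = 1.917505

½·tridiag(1,0,1) at n=72: λ_k = cos(kπ/73); max |λ| at k=1 ⇒ ρ_J = cos(π/73) ≈ 0.999074.
√(1 − cos²(π/73)) = sin(π/73) ≈ 0.0430222.
ω* = 2 / (1 + 0.0430222) = 2 / 1.0430222 ≈ 1.917505.
and ρ(B_{ω*}) = 1.917505 − 1 = 0.917505.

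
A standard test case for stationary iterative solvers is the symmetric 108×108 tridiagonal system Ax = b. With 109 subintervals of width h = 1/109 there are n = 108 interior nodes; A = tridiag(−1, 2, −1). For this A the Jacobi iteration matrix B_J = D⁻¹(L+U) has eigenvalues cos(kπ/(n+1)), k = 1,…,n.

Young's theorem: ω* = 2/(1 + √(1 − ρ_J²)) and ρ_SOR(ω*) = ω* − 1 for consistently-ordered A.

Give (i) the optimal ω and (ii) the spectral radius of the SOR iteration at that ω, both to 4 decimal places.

½·tridiag(1,0,1) at n=108: λ_k = cos(kπ/109); max |λ| at k=1 ⇒ ρ_J = cos(π/109) ≈ 0.9996.
√(1−ρ_J²) simplifies to sin(π/109) = 0.02882.
ω* = 2 / (1 + 0.02882) = 2 / 1.02882 ≈ 1.9440.
ρ_SOR = ω* − 1 = 1.9440 − 1 = 0.9440.

ω* = 1.9440, ρ_SOR = 0.9440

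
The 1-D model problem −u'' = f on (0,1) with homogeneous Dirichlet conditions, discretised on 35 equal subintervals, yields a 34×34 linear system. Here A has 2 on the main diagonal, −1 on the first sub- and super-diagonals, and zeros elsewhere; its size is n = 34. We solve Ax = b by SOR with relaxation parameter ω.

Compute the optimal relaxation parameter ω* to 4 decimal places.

ω* = 1.8355

n=34: λ(B_J) = 1 − λ(A)/2 = cos(kπ/35); k=1 gives ρ_J = 0.9960.
√(1−ρ_J²) = |sin(π/35)| = 0.08964
ω* = 2/(1+0.08964) = 1.8355
At ω = 1.8355 every |λ(B_ω)| = ω−1, so ρ_SOR = 0.8355.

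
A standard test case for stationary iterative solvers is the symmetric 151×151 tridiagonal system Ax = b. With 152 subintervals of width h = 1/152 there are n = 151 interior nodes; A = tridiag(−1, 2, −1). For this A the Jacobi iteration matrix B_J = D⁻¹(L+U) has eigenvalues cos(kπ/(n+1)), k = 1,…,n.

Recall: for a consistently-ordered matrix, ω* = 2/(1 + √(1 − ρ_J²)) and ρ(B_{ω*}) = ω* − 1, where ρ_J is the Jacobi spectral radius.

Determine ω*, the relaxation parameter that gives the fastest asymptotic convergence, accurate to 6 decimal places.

ω* = 1.959503

n=151: λ(B_J) = 1 − λ(A)/2 = cos(kπ/152); k=1 gives ρ_J = 0.999786.
√(1 − cos²(π/152)) = sin(π/152) ≈ 0.0206669.
ω* = 2/(1+0.0206669) = 1.959503
ρ_SOR = ω* − 1 ≈ 0.959503.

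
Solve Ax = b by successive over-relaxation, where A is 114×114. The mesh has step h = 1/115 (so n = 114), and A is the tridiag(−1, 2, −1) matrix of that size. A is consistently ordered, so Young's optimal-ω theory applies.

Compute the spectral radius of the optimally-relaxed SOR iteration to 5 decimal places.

With n=114, ρ(Jacobi) = cos(π/115) = 0.99963.
√(1−ρ_J²) = |sin(π/115)| = 0.027315
Then 2/(1+√(1−ρ_J²)) = 2/(1+0.027315); ω* = 2/1.027315 = 1.94682.
and ρ(B_{ω*}) = 1.94682 − 1 = 0.94682.

ρ_SOR = 0.94682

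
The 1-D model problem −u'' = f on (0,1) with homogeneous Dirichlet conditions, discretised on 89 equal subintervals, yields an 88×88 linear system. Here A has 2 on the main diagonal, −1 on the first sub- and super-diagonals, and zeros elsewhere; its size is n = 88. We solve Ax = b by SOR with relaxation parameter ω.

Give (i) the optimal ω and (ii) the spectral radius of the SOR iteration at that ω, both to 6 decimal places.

spectrum of D⁻¹(L+U) = {cos(kπ/89) : 1≤k≤88}; ρ_J = cos(π/89) = 0.999377.
root = sin(π/89) = 0.0352915  (since 1−cos² = sin²).
ω* = 2/(1+0.0352915) = 1.931823
At ω = 1.931823 every |λ(B_ω)| = ω−1, so ρ_SOR = 0.931823.

ω* = 1.931823, ρ_SOR = 0.931823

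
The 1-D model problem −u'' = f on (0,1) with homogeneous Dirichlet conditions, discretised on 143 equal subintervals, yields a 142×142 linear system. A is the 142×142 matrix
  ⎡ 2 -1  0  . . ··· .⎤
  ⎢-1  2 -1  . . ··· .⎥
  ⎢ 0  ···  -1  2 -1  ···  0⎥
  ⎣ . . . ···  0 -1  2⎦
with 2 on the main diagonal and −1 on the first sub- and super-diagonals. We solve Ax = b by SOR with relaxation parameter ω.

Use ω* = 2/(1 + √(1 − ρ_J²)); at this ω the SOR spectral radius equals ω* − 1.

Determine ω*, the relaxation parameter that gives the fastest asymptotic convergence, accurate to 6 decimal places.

ω* = 1.957010

B_J for the 142×142 system has eigenvalues cos(kπ/143); ρ_J = cos(π/143) = 0.999759.
√(1−ρ_J²) = |sin(π/143)| = 0.0219674
ω* = 2 / (1 + 0.0219674) = 2 / 1.0219674 ≈ 1.957010.
ρ(B_{ω*}) = ω*−1 = 0.957010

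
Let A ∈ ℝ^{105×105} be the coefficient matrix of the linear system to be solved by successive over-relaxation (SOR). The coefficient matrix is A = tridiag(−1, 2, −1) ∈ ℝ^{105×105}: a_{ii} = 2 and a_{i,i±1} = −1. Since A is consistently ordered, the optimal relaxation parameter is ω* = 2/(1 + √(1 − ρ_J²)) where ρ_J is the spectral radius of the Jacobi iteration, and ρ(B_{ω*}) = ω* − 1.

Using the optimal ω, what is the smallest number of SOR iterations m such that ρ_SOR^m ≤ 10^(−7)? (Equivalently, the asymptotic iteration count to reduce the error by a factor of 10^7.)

m = 272

spectrum of D⁻¹(L+U) = {cos(kπ/106) : 1≤k≤105}; ρ_J = cos(π/106) = 0.9995608.
√(1−ρ_J²) = |sin(π/106)| = 0.0296333
So ω* = 2/1.0296333 = 1.9424391 (Young).
ρ_SOR = ω* − 1 = 1.9424391 − 1 = 0.9424391.
Need (0.9424391)^m ≤ 10^(−7): m ≥ 7·ln10/|ln 0.9424391| = 16.1181/0.059284 = 271.879 ⇒ m = 272.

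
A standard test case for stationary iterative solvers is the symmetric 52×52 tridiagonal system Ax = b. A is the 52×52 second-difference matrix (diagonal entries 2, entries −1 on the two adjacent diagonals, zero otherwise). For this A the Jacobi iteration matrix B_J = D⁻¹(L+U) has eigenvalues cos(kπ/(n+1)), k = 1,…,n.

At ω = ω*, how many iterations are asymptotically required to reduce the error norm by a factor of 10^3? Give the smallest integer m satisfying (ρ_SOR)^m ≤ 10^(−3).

B_J for the 52×52 system has eigenvalues cos(kπ/53); ρ_J = cos(π/53) = 0.9982437.
root = sin(π/53) = 0.0592406  (since 1−cos² = sin²).
ω* = 2/(1+0.0592406) = 1.8881451
and ρ(B_{ω*}) = 1.8881451 − 1 = 0.8881451.
Need (0.8881451)^m ≤ 10^(−3): m ≥ 3·ln10/|ln 0.8881451| = 6.90776/0.11862 = 58.234 ⇒ m = 59.

m = 59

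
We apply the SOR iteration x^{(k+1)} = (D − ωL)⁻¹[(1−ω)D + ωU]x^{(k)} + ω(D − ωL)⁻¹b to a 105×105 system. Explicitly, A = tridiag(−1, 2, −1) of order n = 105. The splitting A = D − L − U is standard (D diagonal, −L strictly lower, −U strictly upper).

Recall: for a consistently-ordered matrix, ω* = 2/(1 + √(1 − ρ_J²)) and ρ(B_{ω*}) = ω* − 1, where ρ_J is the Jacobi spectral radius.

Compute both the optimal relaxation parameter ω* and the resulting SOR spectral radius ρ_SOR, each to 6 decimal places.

ω* = 1.942439, ρ_SOR = 0.942439

ρ_J = max_k |cos(kπ/106)| = cos(π/106) = 0.999561
√(1 − cos²(π/106)) = sin(π/106) ≈ 0.0296333.
Then 2/(1+√(1−ρ_J²)) = 2/(1+0.0296333); ω* = 2/1.0296333 = 1.942439.
ρ_SOR = ω* − 1 ≈ 0.942439.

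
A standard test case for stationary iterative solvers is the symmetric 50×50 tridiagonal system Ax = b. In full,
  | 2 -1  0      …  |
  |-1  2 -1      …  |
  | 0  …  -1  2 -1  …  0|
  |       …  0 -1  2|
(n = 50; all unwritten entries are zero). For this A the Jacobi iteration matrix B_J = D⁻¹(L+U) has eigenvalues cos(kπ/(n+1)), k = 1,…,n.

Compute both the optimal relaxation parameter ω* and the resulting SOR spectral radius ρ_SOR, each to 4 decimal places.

ω* = 1.8840, ρ_SOR = 0.8840

½·tridiag(1,0,1) at n=50: λ_k = cos(kπ/51); max |λ| at k=1 ⇒ ρ_J = cos(π/51) ≈ 0.9981.
√(1−ρ_J²) = |sin(π/51)| = 0.06156
ω* = 2/(1+0.06156) = 1.8840
Hence ρ(B_{ω*}) = 1.8840 − 1 = 0.8840.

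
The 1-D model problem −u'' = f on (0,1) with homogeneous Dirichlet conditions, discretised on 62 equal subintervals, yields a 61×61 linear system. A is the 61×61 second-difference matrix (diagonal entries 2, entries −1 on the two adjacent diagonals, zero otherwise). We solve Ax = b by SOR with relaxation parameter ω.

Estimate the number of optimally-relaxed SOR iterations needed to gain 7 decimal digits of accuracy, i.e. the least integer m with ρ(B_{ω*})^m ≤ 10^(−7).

B_J for the 61×61 system has eigenvalues cos(kπ/62); ρ_J = cos(π/62) = 0.9987165.
1 − cos²(π/62) = sin²(π/62) ⇒ √(1−ρ_J²) = sin(π/62) = 0.0506492.
Young: ω* = 2/(1+√(1−ρ_J²)) = 2/(1+0.0506492) = 2/1.0506492 = 1.9035849.
ρ_SOR = ω* − 1 = 1.9035849 − 1 = 0.9035849.
m ≥ 7·ln10 / (−ln 0.9035849) = 158.979; smallest integer m = 159.

m = 159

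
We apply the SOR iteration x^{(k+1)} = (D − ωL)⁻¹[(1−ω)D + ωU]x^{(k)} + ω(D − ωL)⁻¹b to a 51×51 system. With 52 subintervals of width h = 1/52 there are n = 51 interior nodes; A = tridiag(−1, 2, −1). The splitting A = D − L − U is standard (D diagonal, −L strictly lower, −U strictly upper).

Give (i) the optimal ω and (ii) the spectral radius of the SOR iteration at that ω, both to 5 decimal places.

ω* = 1.88612, ρ_SOR = 0.88612

½·tridiag(1,0,1) at n=51: λ_k = cos(kπ/52); max |λ| at k=1 ⇒ ρ_J = cos(π/52) ≈ 0.99818.
1 − cos²(π/52) = sin²(π/52) ⇒ √(1−ρ_J²) = sin(π/52) = 0.060378.
ω* = 2/(1 + 0.060378) = 2/1.060378 = 1.88612.
At ω = 1.88612 every |λ(B_ω)| = ω−1, so ρ_SOR = 0.88612.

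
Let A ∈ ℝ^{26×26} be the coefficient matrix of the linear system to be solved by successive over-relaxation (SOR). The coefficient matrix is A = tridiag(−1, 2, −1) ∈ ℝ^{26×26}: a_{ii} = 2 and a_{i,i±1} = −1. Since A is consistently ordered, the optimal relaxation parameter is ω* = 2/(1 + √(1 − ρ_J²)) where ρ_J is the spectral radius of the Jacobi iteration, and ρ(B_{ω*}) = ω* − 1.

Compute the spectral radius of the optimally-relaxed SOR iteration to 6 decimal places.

ρ_SOR = 0.791966

spectrum of D⁻¹(L+U) = {cos(kπ/27) : 1≤k≤26}; ρ_J = cos(π/27) = 0.993238.
root = sin(π/27) = 0.1160929  (since 1−cos² = sin²).
ω* = 2 / (1 + 0.1160929) = 2 / 1.1160929 ≈ 1.791966.
At ω = 1.791966 every |λ(B_ω)| = ω−1, so ρ_SOR = 0.791966.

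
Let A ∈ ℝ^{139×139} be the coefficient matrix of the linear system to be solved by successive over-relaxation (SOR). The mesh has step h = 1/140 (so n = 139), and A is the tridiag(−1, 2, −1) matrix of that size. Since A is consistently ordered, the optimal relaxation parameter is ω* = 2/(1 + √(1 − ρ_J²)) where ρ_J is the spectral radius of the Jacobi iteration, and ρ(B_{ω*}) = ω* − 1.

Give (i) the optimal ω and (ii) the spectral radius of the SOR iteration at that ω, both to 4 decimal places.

ω* = 1.9561, ρ_SOR = 0.9561

With n=139, ρ(Jacobi) = cos(π/140) = 0.9997.
√(1 − cos²(π/140)) = sin(π/140) ≈ 0.02244.
ω* = 2 / (1 + 0.02244) = 2 / 1.02244 ≈ 1.9561.
ρ_SOR = ω* − 1 = 1.9561 − 1 = 0.9561.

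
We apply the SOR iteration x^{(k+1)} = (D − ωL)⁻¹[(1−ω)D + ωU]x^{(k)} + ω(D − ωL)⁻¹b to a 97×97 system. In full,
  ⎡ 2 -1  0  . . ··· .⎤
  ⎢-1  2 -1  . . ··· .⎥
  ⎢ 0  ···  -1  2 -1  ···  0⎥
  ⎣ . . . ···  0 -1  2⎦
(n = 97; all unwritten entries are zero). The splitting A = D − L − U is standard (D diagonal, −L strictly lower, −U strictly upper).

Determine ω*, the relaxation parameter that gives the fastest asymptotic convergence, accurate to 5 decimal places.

ρ_J = max_k |cos(kπ/98)| = cos(π/98) = 0.99949
√(1−ρ_J²) simplifies to sin(π/98) = 0.032052.
ω* = 2 / (1 + 0.032052) = 2 / 1.032052 ≈ 1.93789.
and ρ(B_{ω*}) = 1.93789 − 1 = 0.93789.

ω* = 1.93789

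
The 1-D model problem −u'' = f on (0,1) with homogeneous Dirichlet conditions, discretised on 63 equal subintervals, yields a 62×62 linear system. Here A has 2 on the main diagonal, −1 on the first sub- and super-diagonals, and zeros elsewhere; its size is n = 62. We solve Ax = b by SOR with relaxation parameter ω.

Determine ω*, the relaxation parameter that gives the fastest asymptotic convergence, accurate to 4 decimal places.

ω* = 1.9050

[ρ_J] n=62: ρ(B_J) = cos(π/(n+1)) = cos(π/63) = 0.9988.
√(1 − cos²(π/63)) = sin(π/63) ≈ 0.04985.
So ω* = 2/1.04985 = 1.9050 (Young).
ρ(B_{ω*}) = ω*−1 = 0.9050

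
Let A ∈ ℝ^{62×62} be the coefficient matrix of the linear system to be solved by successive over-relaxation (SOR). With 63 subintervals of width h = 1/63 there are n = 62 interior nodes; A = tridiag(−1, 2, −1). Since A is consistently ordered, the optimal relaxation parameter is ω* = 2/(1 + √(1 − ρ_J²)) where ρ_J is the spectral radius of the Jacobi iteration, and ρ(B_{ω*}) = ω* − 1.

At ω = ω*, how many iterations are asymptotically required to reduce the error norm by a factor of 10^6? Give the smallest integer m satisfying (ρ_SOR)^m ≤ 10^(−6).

½·tridiag(1,0,1) at n=62: λ_k = cos(kπ/63); max |λ| at k=1 ⇒ ρ_J = cos(π/63) ≈ 0.9987569.
root = sin(π/63) = 0.0498459  (since 1−cos² = sin²).
[ω*] 2 ÷ (1 + 0.0498459) = 2 ÷ 1.0498459 = 1.9050415.
ρ_SOR = ω* − 1 ≈ 0.9050415.
For 6 digits: m = 6·ln10 / (−ln 0.9050415) = 13.8155/0.0997745 = 138.467; round up → m = 139.

m = 139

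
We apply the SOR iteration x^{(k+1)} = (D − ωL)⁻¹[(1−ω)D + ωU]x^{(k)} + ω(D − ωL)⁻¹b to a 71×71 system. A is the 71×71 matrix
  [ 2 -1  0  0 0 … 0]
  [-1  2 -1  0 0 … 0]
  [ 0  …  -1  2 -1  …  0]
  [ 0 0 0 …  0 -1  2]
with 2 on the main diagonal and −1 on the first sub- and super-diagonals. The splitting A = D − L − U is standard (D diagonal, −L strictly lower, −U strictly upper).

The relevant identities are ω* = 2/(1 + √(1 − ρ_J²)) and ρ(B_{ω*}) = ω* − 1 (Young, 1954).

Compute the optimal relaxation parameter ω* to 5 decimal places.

ω* = 1.91641

spectrum of D⁻¹(L+U) = {cos(kπ/72) : 1≤k≤71}; ρ_J = cos(π/72) = 0.99905.
1 − cos²(π/72) = sin²(π/72) ⇒ √(1−ρ_J²) = sin(π/72) = 0.043619.
ω* = 2/(1 + 0.043619) = 2/1.043619 = 1.91641.
At ω = 1.91641 every |λ(B_ω)| = ω−1, so ρ_SOR = 0.91641.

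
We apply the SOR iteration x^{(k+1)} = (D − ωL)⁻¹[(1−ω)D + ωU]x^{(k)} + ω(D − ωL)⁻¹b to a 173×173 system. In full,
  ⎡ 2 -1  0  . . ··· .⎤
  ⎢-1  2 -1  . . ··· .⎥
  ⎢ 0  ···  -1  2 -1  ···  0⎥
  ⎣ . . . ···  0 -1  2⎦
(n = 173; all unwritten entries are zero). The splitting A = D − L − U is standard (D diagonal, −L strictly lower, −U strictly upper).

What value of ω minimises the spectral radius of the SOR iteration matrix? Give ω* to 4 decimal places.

[ρ_J] n=173: ρ(B_J) = cos(π/(n+1)) = cos(π/174) = 0.9998.
√(1 − cos²(π/174)) = sin(π/174) ≈ 0.01805.
Then 2/(1+√(1−ρ_J²)) = 2/(1+0.01805); ω* = 2/1.01805 = 1.9645.
At ω = 1.9645 every |λ(B_ω)| = ω−1, so ρ_SOR = 0.9645.

ω* = 1.9645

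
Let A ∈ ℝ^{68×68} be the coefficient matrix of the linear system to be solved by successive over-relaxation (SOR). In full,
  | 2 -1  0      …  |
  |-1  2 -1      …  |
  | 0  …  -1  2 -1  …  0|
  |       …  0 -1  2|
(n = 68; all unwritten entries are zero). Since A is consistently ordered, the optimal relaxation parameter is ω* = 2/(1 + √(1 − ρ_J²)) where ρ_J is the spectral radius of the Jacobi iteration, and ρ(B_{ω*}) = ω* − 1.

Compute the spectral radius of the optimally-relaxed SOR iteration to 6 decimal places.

ρ_J = max_k |cos(kπ/69)| = cos(π/69) = 0.998964
root = sin(π/69) = 0.0455146  (since 1−cos² = sin²).
So ω* = 2/1.0455146 = 1.912934 (Young).
ρ_SOR = ω* − 1 ≈ 0.912934.

ρ_SOR = 0.912934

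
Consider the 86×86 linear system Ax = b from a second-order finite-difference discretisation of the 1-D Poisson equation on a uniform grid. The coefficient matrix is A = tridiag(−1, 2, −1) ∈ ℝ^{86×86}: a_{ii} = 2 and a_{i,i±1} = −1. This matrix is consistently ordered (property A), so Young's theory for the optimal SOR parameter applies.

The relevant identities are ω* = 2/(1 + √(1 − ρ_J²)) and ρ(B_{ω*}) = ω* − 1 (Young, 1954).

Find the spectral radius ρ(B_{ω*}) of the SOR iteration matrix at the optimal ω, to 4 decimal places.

ρ_SOR = 0.9303

spectrum of D⁻¹(L+U) = {cos(kπ/87) : 1≤k≤86}; ρ_J = cos(π/87) = 0.9993.
1 − cos²(π/87) = sin²(π/87) ⇒ √(1−ρ_J²) = sin(π/87) = 0.03610.
ω* = 2/(1+0.03610) = 1.9303
Hence ρ(B_{ω*}) = 1.9303 − 1 = 0.9303.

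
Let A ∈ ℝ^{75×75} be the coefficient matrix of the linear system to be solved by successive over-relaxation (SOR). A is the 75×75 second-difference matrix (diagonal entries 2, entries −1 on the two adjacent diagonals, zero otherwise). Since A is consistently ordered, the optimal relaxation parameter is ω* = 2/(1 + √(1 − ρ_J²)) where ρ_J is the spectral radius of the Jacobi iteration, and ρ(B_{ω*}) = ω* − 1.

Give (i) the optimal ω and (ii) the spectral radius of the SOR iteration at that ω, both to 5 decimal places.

½·tridiag(1,0,1) at n=75: λ_k = cos(kπ/76); max |λ| at k=1 ⇒ ρ_J = cos(π/76) ≈ 0.99915.
1 − cos²(π/76) = sin²(π/76) ⇒ √(1−ρ_J²) = sin(π/76) = 0.041325.
Young: ω* = 2/(1+√(1−ρ_J²)) = 2/(1+0.041325) = 2/1.041325 = 1.92063.
At ω = 1.92063 every |λ(B_ω)| = ω−1, so ρ_SOR = 0.92063.

ω* = 1.92063, ρ_SOR = 0.92063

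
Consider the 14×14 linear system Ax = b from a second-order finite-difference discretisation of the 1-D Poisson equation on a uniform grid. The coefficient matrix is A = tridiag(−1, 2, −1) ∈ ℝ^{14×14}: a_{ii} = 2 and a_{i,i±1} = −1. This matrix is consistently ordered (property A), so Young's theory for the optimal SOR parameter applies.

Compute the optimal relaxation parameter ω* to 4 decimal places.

ω* = 1.6558

n=14: λ(B_J) = 1 − λ(A)/2 = cos(kπ/15); k=1 gives ρ_J = 0.9781.
√(1−ρ_J²) simplifies to sin(π/15) = 0.20791.
Young: ω* = 2/(1+√(1−ρ_J²)) = 2/(1+0.20791) = 2/1.20791 = 1.6558.
[ρ_SOR] ω* − 1 = 0.6558.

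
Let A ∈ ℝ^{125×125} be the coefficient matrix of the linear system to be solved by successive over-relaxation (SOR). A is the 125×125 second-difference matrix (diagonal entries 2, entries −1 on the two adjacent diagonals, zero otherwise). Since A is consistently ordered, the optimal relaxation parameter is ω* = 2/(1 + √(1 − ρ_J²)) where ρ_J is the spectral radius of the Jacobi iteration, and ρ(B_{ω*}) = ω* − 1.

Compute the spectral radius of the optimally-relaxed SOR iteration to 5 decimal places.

ρ_SOR = 0.95135

With n=125, ρ(Jacobi) = cos(π/126) = 0.99969.
√(1 − cos²(π/126)) = sin(π/126) ≈ 0.024931.
Then 2/(1+√(1−ρ_J²)) = 2/(1+0.024931); ω* = 2/1.024931 = 1.95135.
At ω = 1.95135 every |λ(B_ω)| = ω−1, so ρ_SOR = 0.95135.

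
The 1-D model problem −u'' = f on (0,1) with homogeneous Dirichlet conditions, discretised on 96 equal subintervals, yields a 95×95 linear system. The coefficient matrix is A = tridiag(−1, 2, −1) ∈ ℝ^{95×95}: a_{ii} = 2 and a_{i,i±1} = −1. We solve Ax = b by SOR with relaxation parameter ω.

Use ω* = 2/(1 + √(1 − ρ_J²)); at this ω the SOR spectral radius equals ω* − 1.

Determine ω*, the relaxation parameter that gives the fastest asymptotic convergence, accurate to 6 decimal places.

spectrum of D⁻¹(L+U) = {cos(kπ/96) : 1≤k≤95}; ρ_J = cos(π/96) = 0.999465.
√(1−ρ_J²) simplifies to sin(π/96) = 0.0327191.
ω* = 2 / (1 + 0.0327191) = 2 / 1.0327191 ≈ 1.936635.
[ρ_SOR] ω* − 1 = 0.936635.

ω* = 1.936635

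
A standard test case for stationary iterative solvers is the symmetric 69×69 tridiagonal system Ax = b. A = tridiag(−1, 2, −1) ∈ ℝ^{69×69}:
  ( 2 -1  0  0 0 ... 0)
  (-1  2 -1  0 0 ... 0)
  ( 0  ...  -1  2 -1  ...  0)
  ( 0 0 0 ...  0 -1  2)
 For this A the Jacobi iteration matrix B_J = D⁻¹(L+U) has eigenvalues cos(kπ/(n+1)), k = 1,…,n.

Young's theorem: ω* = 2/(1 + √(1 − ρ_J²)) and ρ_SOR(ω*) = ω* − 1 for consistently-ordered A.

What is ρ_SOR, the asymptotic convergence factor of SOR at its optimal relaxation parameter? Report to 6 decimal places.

ρ_SOR = 0.914123

[ρ_J] n=69: ρ(B_J) = cos(π/(n+1)) = cos(π/70) = 0.998993.
√(1−ρ_J²) = |sin(π/70)| = 0.0448648
ω* = 2/(1 + 0.0448648) = 2/1.0448648 = 1.914123.
[ρ_SOR] ω* − 1 = 0.914123.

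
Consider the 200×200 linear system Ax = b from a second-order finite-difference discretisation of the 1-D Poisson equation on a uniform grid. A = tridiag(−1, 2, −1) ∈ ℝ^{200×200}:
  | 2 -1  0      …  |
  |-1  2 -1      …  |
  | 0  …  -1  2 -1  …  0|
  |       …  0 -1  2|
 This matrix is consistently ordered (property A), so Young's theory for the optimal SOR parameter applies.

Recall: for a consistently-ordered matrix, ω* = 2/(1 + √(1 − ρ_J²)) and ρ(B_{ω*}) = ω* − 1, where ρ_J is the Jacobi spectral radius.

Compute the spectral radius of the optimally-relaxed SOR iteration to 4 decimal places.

½·tridiag(1,0,1) at n=200: λ_k = cos(kπ/201); max |λ| at k=1 ⇒ ρ_J = cos(π/201) ≈ 0.9999.
1 − cos²(π/201) = sin²(π/201) ⇒ √(1−ρ_J²) = sin(π/201) = 0.01563.
Then 2/(1+√(1−ρ_J²)) = 2/(1+0.01563); ω* = 2/1.01563 = 1.9692.
and ρ(B_{ω*}) = 1.9692 − 1 = 0.9692.

ρ_SOR = 0.9692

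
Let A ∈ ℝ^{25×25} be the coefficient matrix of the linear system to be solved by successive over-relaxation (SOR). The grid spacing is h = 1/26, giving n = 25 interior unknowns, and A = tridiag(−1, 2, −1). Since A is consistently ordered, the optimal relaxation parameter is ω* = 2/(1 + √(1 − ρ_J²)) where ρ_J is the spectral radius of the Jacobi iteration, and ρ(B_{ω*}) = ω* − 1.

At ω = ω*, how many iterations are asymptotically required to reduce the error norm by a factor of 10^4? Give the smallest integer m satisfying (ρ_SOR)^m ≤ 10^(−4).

m = 39

½·tridiag(1,0,1) at n=25: λ_k = cos(kπ/26); max |λ| at k=1 ⇒ ρ_J = cos(π/26) ≈ 0.9927089.
√(1−ρ_J²) = |sin(π/26)| = 0.1205367
So ω* = 2/1.1205367 = 1.7848590 (Young).
ρ_SOR = ω* − 1 ≈ 0.7848590.
For 4 digits: m = 4·ln10 / (−ln 0.7848590) = 9.21034/0.242251 = 38.020; round up → m = 39.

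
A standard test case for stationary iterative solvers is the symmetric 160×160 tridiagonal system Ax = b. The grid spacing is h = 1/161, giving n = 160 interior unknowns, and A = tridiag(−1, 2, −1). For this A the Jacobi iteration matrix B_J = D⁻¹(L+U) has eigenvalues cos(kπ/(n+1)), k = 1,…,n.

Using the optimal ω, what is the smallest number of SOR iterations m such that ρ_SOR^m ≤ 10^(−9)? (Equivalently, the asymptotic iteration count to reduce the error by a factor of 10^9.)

n=160: λ(B_J) = 1 − λ(A)/2 = cos(kπ/161); k=1 gives ρ_J = 0.9998096.
root = sin(π/161) = 0.0195118  (since 1−cos² = sin²).
Young: ω* = 2/(1+√(1−ρ_J²)) = 2/(1+0.0195118) = 2/1.0195118 = 1.9617232.
and ρ(B_{ω*}) = 1.9617232 − 1 = 0.9617232.
Need (0.9617232)^m ≤ 10^(−9): m ≥ 9·ln10/|ln 0.9617232| = 20.7233/0.0390286 = 530.977 ⇒ m = 531.

m = 531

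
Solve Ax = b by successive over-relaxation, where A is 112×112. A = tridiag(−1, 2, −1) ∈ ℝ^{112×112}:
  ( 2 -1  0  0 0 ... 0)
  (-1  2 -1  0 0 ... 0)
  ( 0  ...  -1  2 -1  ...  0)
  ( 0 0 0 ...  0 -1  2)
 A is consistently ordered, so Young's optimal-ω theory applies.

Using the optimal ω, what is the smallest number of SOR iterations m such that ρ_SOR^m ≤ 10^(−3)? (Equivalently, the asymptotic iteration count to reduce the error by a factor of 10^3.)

m = 125

With n=112, ρ(Jacobi) = cos(π/113) = 0.9996136.
√(1−ρ_J²) = |sin(π/113)| = 0.0277981
ω* = 2/(1 + 0.0277981) = 2/1.0277981 = 1.9459075.
and ρ(B_{ω*}) = 1.9459075 − 1 = 0.9459075.
m ≥ 3·ln10 / (−ln 0.9459075) = 124.217; smallest integer m = 125.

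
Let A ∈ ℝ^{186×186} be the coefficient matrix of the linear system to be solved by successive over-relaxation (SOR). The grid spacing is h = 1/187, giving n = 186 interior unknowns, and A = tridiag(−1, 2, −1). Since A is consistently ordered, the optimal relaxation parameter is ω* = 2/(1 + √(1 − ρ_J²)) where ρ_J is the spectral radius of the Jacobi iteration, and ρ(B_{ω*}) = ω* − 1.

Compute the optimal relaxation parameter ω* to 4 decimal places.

spectrum of D⁻¹(L+U) = {cos(kπ/187) : 1≤k≤186}; ρ_J = cos(π/187) = 0.9999.
√(1−ρ_J²) simplifies to sin(π/187) = 0.01680.
So ω* = 2/1.01680 = 1.9670 (Young).
Hence ρ(B_{ω*}) = 1.9670 − 1 = 0.9670.

ω* = 1.9670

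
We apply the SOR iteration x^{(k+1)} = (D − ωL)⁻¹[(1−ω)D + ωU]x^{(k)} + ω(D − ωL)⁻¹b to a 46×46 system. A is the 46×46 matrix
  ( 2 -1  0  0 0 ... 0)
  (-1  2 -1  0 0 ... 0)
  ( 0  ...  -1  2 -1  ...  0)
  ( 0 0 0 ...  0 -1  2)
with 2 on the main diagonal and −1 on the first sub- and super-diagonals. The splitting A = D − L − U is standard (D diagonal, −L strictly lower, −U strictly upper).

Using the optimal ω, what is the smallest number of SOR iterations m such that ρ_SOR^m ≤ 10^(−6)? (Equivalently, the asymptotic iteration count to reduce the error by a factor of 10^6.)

spectrum of D⁻¹(L+U) = {cos(kπ/47) : 1≤k≤46}; ρ_J = cos(π/47) = 0.9977669.
root = sin(π/47) = 0.0667926  (since 1−cos² = sin²).
ω* = 2 / (1 + 0.0667926) = 2 / 1.0667926 ≈ 1.8747787.
[ρ_SOR] ω* − 1 = 0.8747787.
For 6 digits: m = 6·ln10 / (−ln 0.8747787) = 13.8155/0.133784 = 103.267; round up → m = 104.

m = 104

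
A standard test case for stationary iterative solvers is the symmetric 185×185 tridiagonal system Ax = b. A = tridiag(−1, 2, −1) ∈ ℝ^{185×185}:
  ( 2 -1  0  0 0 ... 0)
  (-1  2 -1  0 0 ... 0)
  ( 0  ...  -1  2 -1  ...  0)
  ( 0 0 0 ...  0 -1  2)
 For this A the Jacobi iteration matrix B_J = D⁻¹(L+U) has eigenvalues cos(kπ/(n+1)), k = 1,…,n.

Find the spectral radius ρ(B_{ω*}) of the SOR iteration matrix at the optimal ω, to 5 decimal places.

ρ_SOR = 0.96678

spectrum of D⁻¹(L+U) = {cos(kπ/186) : 1≤k≤185}; ρ_J = cos(π/186) = 0.99986.
1 − cos²(π/186) = sin²(π/186) ⇒ √(1−ρ_J²) = sin(π/186) = 0.016889.
ω* = 2/(1+0.016889) = 1.96678
ρ_SOR = ω* − 1 = 1.96678 − 1 = 0.96678.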